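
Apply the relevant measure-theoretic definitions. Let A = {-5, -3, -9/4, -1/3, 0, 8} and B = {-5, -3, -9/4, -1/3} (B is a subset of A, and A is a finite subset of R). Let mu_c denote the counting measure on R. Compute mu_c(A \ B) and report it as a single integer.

Counting measure assigns mu_c(E) = |E| (number of elements) when E is finite. For B subset A, A \ B is the set of elements of A not in B, so |A \ B| = |A| - |B|.
|A| = 6, |B| = 4, so mu_c(A \ B) = 6 - 4 = 2.

2


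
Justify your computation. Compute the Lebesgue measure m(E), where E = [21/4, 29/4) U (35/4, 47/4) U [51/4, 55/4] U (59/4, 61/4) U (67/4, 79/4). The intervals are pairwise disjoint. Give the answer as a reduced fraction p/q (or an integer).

For pairwise disjoint intervals, m(union_i I_i) = sum_i m(I_i),
and m is invariant under swapping open/closed endpoints (single points have measure 0).
So m(E) = sum_i (b_i - a_i).
  I_1 has length 29/4 - 21/4 = 2.
  I_2 has length 47/4 - 35/4 = 3.
  I_3 has length 55/4 - 51/4 = 1.
  I_4 has length 61/4 - 59/4 = 1/2.
  I_5 has length 79/4 - 67/4 = 3.
Summing:
  m(E) = 2 + 3 + 1 + 1/2 + 3 = 19/2.

19/2


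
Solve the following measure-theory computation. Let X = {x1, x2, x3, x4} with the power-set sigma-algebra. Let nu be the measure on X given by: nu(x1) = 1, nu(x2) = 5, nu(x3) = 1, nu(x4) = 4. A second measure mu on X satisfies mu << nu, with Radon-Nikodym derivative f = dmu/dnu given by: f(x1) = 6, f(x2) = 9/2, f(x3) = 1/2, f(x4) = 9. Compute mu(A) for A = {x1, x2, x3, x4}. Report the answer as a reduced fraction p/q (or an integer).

By the defining property of the Radon-Nikodym derivative, for every measurable set A,
  mu(A) = integral_A f dnu.
Since nu is a discrete measure concentrated on the atoms of X, the integral over A reduces to the sum
  mu(A) = sum_{x in A} f(x) * nu({x}).
Computing each term:
  x1: f(x1) * nu(x1) = 6 * 1 = 6.
  x2: f(x2) * nu(x2) = 9/2 * 5 = 45/2.
  x3: f(x3) * nu(x3) = 1/2 * 1 = 1/2.
  x4: f(x4) * nu(x4) = 9 * 4 = 36.
Summing: mu(A) = 6 + 45/2 + 1/2 + 36 = 65.

65


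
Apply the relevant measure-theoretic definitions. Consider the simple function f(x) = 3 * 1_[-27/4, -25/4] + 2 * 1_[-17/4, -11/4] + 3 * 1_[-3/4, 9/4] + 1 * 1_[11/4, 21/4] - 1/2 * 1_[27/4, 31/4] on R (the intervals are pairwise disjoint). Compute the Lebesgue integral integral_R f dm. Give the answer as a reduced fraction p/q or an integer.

For a simple function f = sum_i c_i * 1_{A_i} with disjoint A_i,
  integral f dm = sum_i c_i * m(A_i).
Lengths of the A_i:
  m(A_1) = -25/4 - (-27/4) = 1/2.
  m(A_2) = -11/4 - (-17/4) = 3/2.
  m(A_3) = 9/4 - (-3/4) = 3.
  m(A_4) = 21/4 - 11/4 = 5/2.
  m(A_5) = 31/4 - 27/4 = 1.
Contributions c_i * m(A_i):
  (3) * (1/2) = 3/2.
  (2) * (3/2) = 3.
  (3) * (3) = 9.
  (1) * (5/2) = 5/2.
  (-1/2) * (1) = -1/2.
Total: 3/2 + 3 + 9 + 5/2 - 1/2 = 31/2.

31/2


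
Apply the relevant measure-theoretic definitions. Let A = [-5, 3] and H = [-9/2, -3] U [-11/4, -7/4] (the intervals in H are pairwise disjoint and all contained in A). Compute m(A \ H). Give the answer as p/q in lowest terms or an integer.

The ambient interval has length m(A) = 3 - (-5) = 8.
Since the holes are disjoint and sit inside A, by finite additivity
  m(H) = sum_i (b_i - a_i), and m(A \ H) = m(A) - m(H).
Computing the hole measures:
  m(H_1) = -3 - (-9/2) = 3/2.
  m(H_2) = -7/4 - (-11/4) = 1.
Summed: m(H) = 3/2 + 1 = 5/2.
So m(A \ H) = 8 - 5/2 = 11/2.

11/2


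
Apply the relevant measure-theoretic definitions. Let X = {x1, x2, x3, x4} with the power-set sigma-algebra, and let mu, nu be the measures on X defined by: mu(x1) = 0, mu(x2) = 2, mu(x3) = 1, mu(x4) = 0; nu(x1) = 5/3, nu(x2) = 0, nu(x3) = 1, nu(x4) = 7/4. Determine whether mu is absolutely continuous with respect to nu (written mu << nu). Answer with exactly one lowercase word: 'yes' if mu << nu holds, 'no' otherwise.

mu << nu means: every nu-null measurable set is also mu-null; equivalently, for every atom x, if nu({x}) = 0 then mu({x}) = 0.
Checking each atom:
  x1: nu = 5/3 > 0 -> no constraint.
  x2: nu = 0, mu = 2 > 0 -> violates mu << nu.
  x3: nu = 1 > 0 -> no constraint.
  x4: nu = 7/4 > 0 -> no constraint.
The atom(s) x2 violate the condition (nu = 0 but mu > 0). Therefore mu is NOT absolutely continuous w.r.t. nu.

no


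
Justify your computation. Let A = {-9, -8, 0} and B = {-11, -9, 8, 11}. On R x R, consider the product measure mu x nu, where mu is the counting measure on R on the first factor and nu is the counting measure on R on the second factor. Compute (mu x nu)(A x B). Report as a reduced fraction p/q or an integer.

For a measurable rectangle A x B, the product measure satisfies
  (mu x nu)(A x B) = mu(A) * nu(B).
  mu(A) = 3.
  nu(B) = 4.
  (mu x nu)(A x B) = 3 * 4 = 12.

12


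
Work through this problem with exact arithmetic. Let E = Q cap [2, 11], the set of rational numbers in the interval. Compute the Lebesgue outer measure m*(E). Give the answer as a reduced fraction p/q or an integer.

The set Q cap [2, 11] is countable (a subset of the countable set Q). Lebesgue outer measure of any countable set is 0: each singleton {q} has m*({q}) = 0, and by countable subadditivity m*(union_k {q_k}) <= sum_k m*({q_k}) = sum_k 0 = 0. The reverse inequality m*(E) >= 0 is automatic. So m*(Q cap [2, 11]) = 0.

0


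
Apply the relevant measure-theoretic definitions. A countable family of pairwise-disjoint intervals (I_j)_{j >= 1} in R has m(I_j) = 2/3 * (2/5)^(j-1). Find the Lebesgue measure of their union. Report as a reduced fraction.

By countable additivity of the Lebesgue measure on pairwise disjoint measurable sets,
  m(union_{j >= 1} I_j) = sum_{j >= 1} m(I_j) = sum_{j >= 1} a * r^(j-1),
  with a = 2/3 and r = 2/5.
Since 0 < r = 2/5 < 1, the geometric series converges:
  sum_{j >= 1} a * r^(j-1) = a / (1 - r).
  = 2/3 / (1 - 2/5)
  = 2/3 / (3/5)
  = 10/9.

10/9


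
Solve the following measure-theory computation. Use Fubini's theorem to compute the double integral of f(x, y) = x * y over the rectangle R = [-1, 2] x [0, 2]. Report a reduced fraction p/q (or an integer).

f(x, y) is a tensor product of a function of x and a function of y, and both factors are bounded continuous (hence Lebesgue integrable) on the rectangle, so Fubini's theorem applies:
  integral_R f d(m x m) = (integral_a1^b1 x dx) * (integral_a2^b2 y dy).
Inner integral in x: integral_{-1}^{2} x dx = (2^2 - (-1)^2)/2
  = 3/2.
Inner integral in y: integral_{0}^{2} y dy = (2^2 - 0^2)/2
  = 2.
Product: (3/2) * (2) = 3.

3


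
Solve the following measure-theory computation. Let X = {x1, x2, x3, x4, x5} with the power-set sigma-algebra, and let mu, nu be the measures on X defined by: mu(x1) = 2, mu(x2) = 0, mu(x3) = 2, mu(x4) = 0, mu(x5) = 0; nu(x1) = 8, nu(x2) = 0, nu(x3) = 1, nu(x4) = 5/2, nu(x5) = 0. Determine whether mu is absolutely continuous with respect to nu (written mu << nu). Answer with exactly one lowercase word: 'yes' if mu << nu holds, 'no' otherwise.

mu << nu means: every nu-null measurable set is also mu-null; equivalently, for every atom x, if nu({x}) = 0 then mu({x}) = 0.
Checking each atom:
  x1: nu = 8 > 0 -> no constraint.
  x2: nu = 0, mu = 0 -> consistent with mu << nu.
  x3: nu = 1 > 0 -> no constraint.
  x4: nu = 5/2 > 0 -> no constraint.
  x5: nu = 0, mu = 0 -> consistent with mu << nu.
No atom violates the condition. Therefore mu << nu.

yes


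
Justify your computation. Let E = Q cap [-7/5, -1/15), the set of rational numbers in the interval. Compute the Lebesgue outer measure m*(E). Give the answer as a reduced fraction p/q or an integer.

E = Q cap [-7/5, -1/15) is a subset of Q, which is countable. Enumerate Q = {q_1, q_2, ...}; for any eps > 0, cover q_k by the open interval (q_k - eps/2^(k+1), q_k + eps/2^(k+1)), of length eps/2^k. The total cover length is sum_{k>=1} eps/2^k = eps. Hence m*(E) <= m*(Q) <= eps for every eps > 0, and since outer measure is non-negative, m*(E) = 0.

0


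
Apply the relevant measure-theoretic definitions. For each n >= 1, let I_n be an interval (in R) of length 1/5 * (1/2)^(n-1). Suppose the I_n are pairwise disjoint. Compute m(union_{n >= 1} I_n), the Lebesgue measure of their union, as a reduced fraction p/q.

By countable additivity of the Lebesgue measure on pairwise disjoint measurable sets,
  m(union_{n >= 1} I_n) = sum_{n >= 1} m(I_n) = sum_{n >= 1} a * r^(n-1),
  with a = 1/5 and r = 1/2.
Since 0 < r = 1/2 < 1, the geometric series converges:
  sum_{n >= 1} a * r^(n-1) = a / (1 - r).
  = 1/5 / (1 - 1/2)
  = 1/5 / (1/2)
  = 2/5.

2/5


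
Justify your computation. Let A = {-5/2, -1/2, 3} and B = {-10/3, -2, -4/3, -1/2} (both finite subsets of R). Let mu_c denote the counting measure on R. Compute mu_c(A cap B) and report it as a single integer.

Counting measure on a finite set equals cardinality. mu_c(A cap B) = |A cap B| (elements appearing in both).
Enumerating the elements of A that also lie in B gives 1 element(s).
So mu_c(A cap B) = 1.

1


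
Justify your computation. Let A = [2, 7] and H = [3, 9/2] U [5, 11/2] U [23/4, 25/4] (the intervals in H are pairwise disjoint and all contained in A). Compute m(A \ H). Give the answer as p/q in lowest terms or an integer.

The ambient interval has length m(A) = 7 - 2 = 5.
Since the holes are disjoint and sit inside A, by finite additivity
  m(H) = sum_i (b_i - a_i), and m(A \ H) = m(A) - m(H).
Computing the hole measures:
  m(H_1) = 9/2 - 3 = 3/2.
  m(H_2) = 11/2 - 5 = 1/2.
  m(H_3) = 25/4 - 23/4 = 1/2.
Summed: m(H) = 3/2 + 1/2 + 1/2 = 5/2.
So m(A \ H) = 5 - 5/2 = 5/2.

5/2


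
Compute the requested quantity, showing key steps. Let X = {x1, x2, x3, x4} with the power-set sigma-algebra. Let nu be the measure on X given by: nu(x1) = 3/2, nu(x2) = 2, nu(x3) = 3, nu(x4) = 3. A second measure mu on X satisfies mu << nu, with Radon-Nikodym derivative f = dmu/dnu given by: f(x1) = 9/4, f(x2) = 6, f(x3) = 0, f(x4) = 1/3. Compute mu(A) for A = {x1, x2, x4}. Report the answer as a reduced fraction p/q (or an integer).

By the defining property of the Radon-Nikodym derivative, for every measurable set A,
  mu(A) = integral_A f dnu.
Since nu is a discrete measure concentrated on the atoms of X, the integral over A reduces to the sum
  mu(A) = sum_{x in A} f(x) * nu({x}).
Computing each term:
  x1: f(x1) * nu(x1) = 9/4 * 3/2 = 27/8.
  x2: f(x2) * nu(x2) = 6 * 2 = 12.
  x4: f(x4) * nu(x4) = 1/3 * 3 = 1.
Summing: mu(A) = 27/8 + 12 + 1 = 131/8.

131/8


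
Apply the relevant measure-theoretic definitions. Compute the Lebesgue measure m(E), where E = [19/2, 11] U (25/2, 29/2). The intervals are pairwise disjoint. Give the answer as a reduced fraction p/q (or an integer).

For pairwise disjoint intervals, m(union_i I_i) = sum_i m(I_i),
and m is invariant under swapping open/closed endpoints (single points have measure 0).
So m(E) = sum_i (b_i - a_i).
  I_1 has length 11 - 19/2 = 3/2.
  I_2 has length 29/2 - 25/2 = 2.
Summing:
  m(E) = 3/2 + 2 = 7/2.

7/2


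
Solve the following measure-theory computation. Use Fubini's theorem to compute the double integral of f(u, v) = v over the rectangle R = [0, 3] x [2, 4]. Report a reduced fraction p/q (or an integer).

f(u, v) is a tensor product of a function of u and a function of v, and both factors are bounded continuous (hence Lebesgue integrable) on the rectangle, so Fubini's theorem applies:
  integral_R f d(m x m) = (integral_a1^b1 1 du) * (integral_a2^b2 v dv).
Inner integral in u: integral_{0}^{3} 1 du = (3^1 - 0^1)/1
  = 3.
Inner integral in v: integral_{2}^{4} v dv = (4^2 - 2^2)/2
  = 6.
Product: (3) * (6) = 18.

18


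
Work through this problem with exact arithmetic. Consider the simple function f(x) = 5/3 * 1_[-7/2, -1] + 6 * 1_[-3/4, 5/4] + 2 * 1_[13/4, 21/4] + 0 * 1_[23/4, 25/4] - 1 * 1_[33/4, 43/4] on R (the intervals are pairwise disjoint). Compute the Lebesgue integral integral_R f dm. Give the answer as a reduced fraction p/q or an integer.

For a simple function f = sum_i c_i * 1_{A_i} with disjoint A_i,
  integral f dm = sum_i c_i * m(A_i).
Lengths of the A_i:
  m(A_1) = -1 - (-7/2) = 5/2.
  m(A_2) = 5/4 - (-3/4) = 2.
  m(A_3) = 21/4 - 13/4 = 2.
  m(A_4) = 25/4 - 23/4 = 1/2.
  m(A_5) = 43/4 - 33/4 = 5/2.
Contributions c_i * m(A_i):
  (5/3) * (5/2) = 25/6.
  (6) * (2) = 12.
  (2) * (2) = 4.
  (0) * (1/2) = 0.
  (-1) * (5/2) = -5/2.
Total: 25/6 + 12 + 4 + 0 - 5/2 = 53/3.

53/3


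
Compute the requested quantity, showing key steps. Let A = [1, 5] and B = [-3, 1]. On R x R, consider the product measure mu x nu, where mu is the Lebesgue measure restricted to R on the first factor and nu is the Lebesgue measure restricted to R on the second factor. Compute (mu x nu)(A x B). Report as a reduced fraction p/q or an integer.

For a measurable rectangle A x B, the product measure satisfies
  (mu x nu)(A x B) = mu(A) * nu(B).
  mu(A) = 4.
  nu(B) = 4.
  (mu x nu)(A x B) = 4 * 4 = 16.

16


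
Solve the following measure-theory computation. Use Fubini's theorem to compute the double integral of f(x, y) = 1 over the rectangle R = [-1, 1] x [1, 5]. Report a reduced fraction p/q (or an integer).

f(x, y) is a tensor product of a function of x and a function of y, and both factors are bounded continuous (hence Lebesgue integrable) on the rectangle, so Fubini's theorem applies:
  integral_R f d(m x m) = (integral_a1^b1 1 dx) * (integral_a2^b2 1 dy).
Inner integral in x: integral_{-1}^{1} 1 dx = (1^1 - (-1)^1)/1
  = 2.
Inner integral in y: integral_{1}^{5} 1 dy = (5^1 - 1^1)/1
  = 4.
Product: (2) * (4) = 8.

8


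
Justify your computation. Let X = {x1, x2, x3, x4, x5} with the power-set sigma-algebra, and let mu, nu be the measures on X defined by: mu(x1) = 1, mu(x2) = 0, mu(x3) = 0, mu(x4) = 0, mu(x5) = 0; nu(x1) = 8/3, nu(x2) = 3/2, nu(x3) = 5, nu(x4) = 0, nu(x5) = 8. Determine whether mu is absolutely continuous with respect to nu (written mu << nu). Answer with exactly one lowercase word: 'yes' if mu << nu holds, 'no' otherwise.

mu << nu means: every nu-null measurable set is also mu-null; equivalently, for every atom x, if nu({x}) = 0 then mu({x}) = 0.
Checking each atom:
  x1: nu = 8/3 > 0 -> no constraint.
  x2: nu = 3/2 > 0 -> no constraint.
  x3: nu = 5 > 0 -> no constraint.
  x4: nu = 0, mu = 0 -> consistent with mu << nu.
  x5: nu = 8 > 0 -> no constraint.
No atom violates the condition. Therefore mu << nu.

yes


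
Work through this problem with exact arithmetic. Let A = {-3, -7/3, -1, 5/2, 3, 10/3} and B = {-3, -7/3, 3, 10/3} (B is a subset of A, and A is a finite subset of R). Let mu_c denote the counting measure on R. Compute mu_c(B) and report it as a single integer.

Counting measure assigns mu_c(E) = |E| (number of elements) when E is finite.
B has 4 element(s), so mu_c(B) = 4.

4


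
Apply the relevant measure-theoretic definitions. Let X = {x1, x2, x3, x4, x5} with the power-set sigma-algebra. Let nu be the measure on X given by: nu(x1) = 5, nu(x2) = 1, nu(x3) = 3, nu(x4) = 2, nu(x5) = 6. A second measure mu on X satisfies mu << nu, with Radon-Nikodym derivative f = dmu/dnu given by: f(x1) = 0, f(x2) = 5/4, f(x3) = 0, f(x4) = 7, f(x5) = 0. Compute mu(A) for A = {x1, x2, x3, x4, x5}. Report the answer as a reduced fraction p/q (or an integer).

By the defining property of the Radon-Nikodym derivative, for every measurable set A,
  mu(A) = integral_A f dnu.
Since nu is a discrete measure concentrated on the atoms of X, the integral over A reduces to the sum
  mu(A) = sum_{x in A} f(x) * nu({x}).
Computing each term:
  x1: f(x1) * nu(x1) = 0 * 5 = 0.
  x2: f(x2) * nu(x2) = 5/4 * 1 = 5/4.
  x3: f(x3) * nu(x3) = 0 * 3 = 0.
  x4: f(x4) * nu(x4) = 7 * 2 = 14.
  x5: f(x5) * nu(x5) = 0 * 6 = 0.
Summing: mu(A) = 0 + 5/4 + 0 + 14 + 0 = 61/4.

61/4


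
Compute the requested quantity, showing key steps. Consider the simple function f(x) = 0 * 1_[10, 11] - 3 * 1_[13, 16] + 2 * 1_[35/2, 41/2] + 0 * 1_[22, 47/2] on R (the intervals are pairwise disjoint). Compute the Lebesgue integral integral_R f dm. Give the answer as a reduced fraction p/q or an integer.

For a simple function f = sum_i c_i * 1_{A_i} with disjoint A_i,
  integral f dm = sum_i c_i * m(A_i).
Lengths of the A_i:
  m(A_1) = 11 - 10 = 1.
  m(A_2) = 16 - 13 = 3.
  m(A_3) = 41/2 - 35/2 = 3.
  m(A_4) = 47/2 - 22 = 3/2.
Contributions c_i * m(A_i):
  (0) * (1) = 0.
  (-3) * (3) = -9.
  (2) * (3) = 6.
  (0) * (3/2) = 0.
Total: 0 - 9 + 6 + 0 = -3.

-3


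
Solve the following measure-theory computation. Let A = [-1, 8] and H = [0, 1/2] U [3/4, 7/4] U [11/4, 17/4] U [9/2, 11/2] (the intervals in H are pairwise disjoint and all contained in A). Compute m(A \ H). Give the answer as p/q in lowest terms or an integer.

The ambient interval has length m(A) = 8 - (-1) = 9.
Since the holes are disjoint and sit inside A, by finite additivity
  m(H) = sum_i (b_i - a_i), and m(A \ H) = m(A) - m(H).
Computing the hole measures:
  m(H_1) = 1/2 - 0 = 1/2.
  m(H_2) = 7/4 - 3/4 = 1.
  m(H_3) = 17/4 - 11/4 = 3/2.
  m(H_4) = 11/2 - 9/2 = 1.
Summed: m(H) = 1/2 + 1 + 3/2 + 1 = 4.
So m(A \ H) = 9 - 4 = 5.

5


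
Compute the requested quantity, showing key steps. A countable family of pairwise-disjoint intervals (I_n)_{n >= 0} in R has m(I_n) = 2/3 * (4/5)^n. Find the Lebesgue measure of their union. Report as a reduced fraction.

By countable additivity of the Lebesgue measure on pairwise disjoint measurable sets,
  m(union_{n >= 0} I_n) = sum_{n >= 0} m(I_n) = sum_{n >= 0} a * r^n,
  with a = 2/3 and r = 4/5.
Since 0 < r = 4/5 < 1, the geometric series converges:
  sum_{n >= 0} a * r^n = a / (1 - r).
  = 2/3 / (1 - 4/5)
  = 2/3 / (1/5)
  = 10/3.

10/3


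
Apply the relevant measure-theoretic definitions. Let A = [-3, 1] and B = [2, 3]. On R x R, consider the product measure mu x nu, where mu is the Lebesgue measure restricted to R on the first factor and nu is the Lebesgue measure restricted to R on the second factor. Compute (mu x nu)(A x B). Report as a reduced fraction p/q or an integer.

For a measurable rectangle A x B, the product measure satisfies
  (mu x nu)(A x B) = mu(A) * nu(B).
  mu(A) = 4.
  nu(B) = 1.
  (mu x nu)(A x B) = 4 * 1 = 4.

4


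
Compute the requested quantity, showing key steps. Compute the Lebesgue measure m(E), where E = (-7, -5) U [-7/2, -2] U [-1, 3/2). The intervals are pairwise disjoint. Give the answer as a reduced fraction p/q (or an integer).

For pairwise disjoint intervals, m(union_i I_i) = sum_i m(I_i),
and m is invariant under swapping open/closed endpoints (single points have measure 0).
So m(E) = sum_i (b_i - a_i).
  I_1 has length -5 - (-7) = 2.
  I_2 has length -2 - (-7/2) = 3/2.
  I_3 has length 3/2 - (-1) = 5/2.
Summing:
  m(E) = 2 + 3/2 + 5/2 = 6.

6


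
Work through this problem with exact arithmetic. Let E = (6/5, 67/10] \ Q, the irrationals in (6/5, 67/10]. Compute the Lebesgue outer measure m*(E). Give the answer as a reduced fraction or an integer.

The interval I = (6/5, 67/10] has m(I) = 67/10 - 6/5 = 11/2 (endpoints are measure-zero, so open/closed/half-open agree). Write I = (I cap Q) u (I \ Q). The rationals in I are countable, so m*(I cap Q) = 0 (cover each rational by intervals whose total length is arbitrarily small). By countable subadditivity m*(I) <= m*(I cap Q) + m*(I \ Q), hence m*(I \ Q) >= m(I) = 11/2. The reverse inequality m*(I \ Q) <= m*(I) = 11/2 is trivial since (I \ Q) is a subset of I. Therefore m*(I \ Q) = 11/2.

11/2


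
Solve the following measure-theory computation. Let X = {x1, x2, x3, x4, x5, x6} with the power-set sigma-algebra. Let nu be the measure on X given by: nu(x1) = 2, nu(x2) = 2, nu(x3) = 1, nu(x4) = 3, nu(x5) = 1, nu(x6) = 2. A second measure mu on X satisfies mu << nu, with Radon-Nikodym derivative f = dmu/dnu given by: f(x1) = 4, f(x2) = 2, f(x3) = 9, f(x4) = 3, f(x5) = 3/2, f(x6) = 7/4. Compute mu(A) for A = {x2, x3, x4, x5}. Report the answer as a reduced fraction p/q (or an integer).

By the defining property of the Radon-Nikodym derivative, for every measurable set A,
  mu(A) = integral_A f dnu.
Since nu is a discrete measure concentrated on the atoms of X, the integral over A reduces to the sum
  mu(A) = sum_{x in A} f(x) * nu({x}).
Computing each term:
  x2: f(x2) * nu(x2) = 2 * 2 = 4.
  x3: f(x3) * nu(x3) = 9 * 1 = 9.
  x4: f(x4) * nu(x4) = 3 * 3 = 9.
  x5: f(x5) * nu(x5) = 3/2 * 1 = 3/2.
Summing: mu(A) = 4 + 9 + 9 + 3/2 = 47/2.

47/2


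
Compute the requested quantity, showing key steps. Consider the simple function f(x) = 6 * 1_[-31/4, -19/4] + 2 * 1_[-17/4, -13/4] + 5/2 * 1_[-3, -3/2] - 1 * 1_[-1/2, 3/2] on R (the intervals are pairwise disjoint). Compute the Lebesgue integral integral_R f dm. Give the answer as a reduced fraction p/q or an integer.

For a simple function f = sum_i c_i * 1_{A_i} with disjoint A_i,
  integral f dm = sum_i c_i * m(A_i).
Lengths of the A_i:
  m(A_1) = -19/4 - (-31/4) = 3.
  m(A_2) = -13/4 - (-17/4) = 1.
  m(A_3) = -3/2 - (-3) = 3/2.
  m(A_4) = 3/2 - (-1/2) = 2.
Contributions c_i * m(A_i):
  (6) * (3) = 18.
  (2) * (1) = 2.
  (5/2) * (3/2) = 15/4.
  (-1) * (2) = -2.
Total: 18 + 2 + 15/4 - 2 = 87/4.

87/4


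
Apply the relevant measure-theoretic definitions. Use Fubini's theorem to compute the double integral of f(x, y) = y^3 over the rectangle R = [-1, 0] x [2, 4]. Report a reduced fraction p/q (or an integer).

f(x, y) is a tensor product of a function of x and a function of y, and both factors are bounded continuous (hence Lebesgue integrable) on the rectangle, so Fubini's theorem applies:
  integral_R f d(m x m) = (integral_a1^b1 1 dx) * (integral_a2^b2 y^3 dy).
Inner integral in x: integral_{-1}^{0} 1 dx = (0^1 - (-1)^1)/1
  = 1.
Inner integral in y: integral_{2}^{4} y^3 dy = (4^4 - 2^4)/4
  = 60.
Product: (1) * (60) = 60.

60


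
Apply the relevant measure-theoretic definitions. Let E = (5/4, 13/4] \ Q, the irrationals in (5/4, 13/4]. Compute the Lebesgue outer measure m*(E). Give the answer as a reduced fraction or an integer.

The interval I = (5/4, 13/4] has m(I) = 13/4 - 5/4 = 2 (endpoints are measure-zero, so open/closed/half-open agree). Write I = (I cap Q) u (I \ Q). The rationals in I are countable, so m*(I cap Q) = 0 (cover each rational by intervals whose total length is arbitrarily small). By countable subadditivity m*(I) <= m*(I cap Q) + m*(I \ Q), hence m*(I \ Q) >= m(I) = 2. The reverse inequality m*(I \ Q) <= m*(I) = 2 is trivial since (I \ Q) is a subset of I. Therefore m*(I \ Q) = 2.

2


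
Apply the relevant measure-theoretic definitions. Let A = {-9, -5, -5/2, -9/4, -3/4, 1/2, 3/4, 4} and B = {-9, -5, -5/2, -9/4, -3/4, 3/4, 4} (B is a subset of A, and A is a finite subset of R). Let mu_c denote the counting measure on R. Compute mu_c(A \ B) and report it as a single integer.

Counting measure assigns mu_c(E) = |E| (number of elements) when E is finite. For B subset A, A \ B is the set of elements of A not in B, so |A \ B| = |A| - |B|.
|A| = 8, |B| = 7, so mu_c(A \ B) = 8 - 7 = 1.

1


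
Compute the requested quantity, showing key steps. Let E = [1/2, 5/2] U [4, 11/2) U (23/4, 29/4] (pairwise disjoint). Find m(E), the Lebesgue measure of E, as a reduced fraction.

For pairwise disjoint intervals, m(union_i I_i) = sum_i m(I_i),
and m is invariant under swapping open/closed endpoints (single points have measure 0).
So m(E) = sum_i (b_i - a_i).
  I_1 has length 5/2 - 1/2 = 2.
  I_2 has length 11/2 - 4 = 3/2.
  I_3 has length 29/4 - 23/4 = 3/2.
Summing:
  m(E) = 2 + 3/2 + 3/2 = 5.

5


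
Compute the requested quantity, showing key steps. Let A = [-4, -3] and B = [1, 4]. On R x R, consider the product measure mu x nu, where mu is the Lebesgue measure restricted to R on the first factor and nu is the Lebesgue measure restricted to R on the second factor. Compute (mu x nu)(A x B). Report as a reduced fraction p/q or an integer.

For a measurable rectangle A x B, the product measure satisfies
  (mu x nu)(A x B) = mu(A) * nu(B).
  mu(A) = 1.
  nu(B) = 3.
  (mu x nu)(A x B) = 1 * 3 = 3.

3


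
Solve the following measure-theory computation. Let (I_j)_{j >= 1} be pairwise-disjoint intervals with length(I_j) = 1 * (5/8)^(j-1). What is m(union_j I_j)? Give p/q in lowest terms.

By countable additivity of the Lebesgue measure on pairwise disjoint measurable sets,
  m(union_{j >= 1} I_j) = sum_{j >= 1} m(I_j) = sum_{j >= 1} a * r^(j-1),
  with a = 1 and r = 5/8.
Since 0 < r = 5/8 < 1, the geometric series converges:
  sum_{j >= 1} a * r^(j-1) = a / (1 - r).
  = 1 / (1 - 5/8)
  = 1 / (3/8)
  = 8/3.

8/3


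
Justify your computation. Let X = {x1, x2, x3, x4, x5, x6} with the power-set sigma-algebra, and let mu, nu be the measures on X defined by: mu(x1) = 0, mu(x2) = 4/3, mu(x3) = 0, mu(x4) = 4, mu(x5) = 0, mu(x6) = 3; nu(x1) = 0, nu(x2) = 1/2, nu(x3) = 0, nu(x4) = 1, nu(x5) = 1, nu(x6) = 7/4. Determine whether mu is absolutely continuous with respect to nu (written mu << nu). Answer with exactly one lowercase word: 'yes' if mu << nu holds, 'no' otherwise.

mu << nu means: every nu-null measurable set is also mu-null; equivalently, for every atom x, if nu({x}) = 0 then mu({x}) = 0.
Checking each atom:
  x1: nu = 0, mu = 0 -> consistent with mu << nu.
  x2: nu = 1/2 > 0 -> no constraint.
  x3: nu = 0, mu = 0 -> consistent with mu << nu.
  x4: nu = 1 > 0 -> no constraint.
  x5: nu = 1 > 0 -> no constraint.
  x6: nu = 7/4 > 0 -> no constraint.
No atom violates the condition. Therefore mu << nu.

yes


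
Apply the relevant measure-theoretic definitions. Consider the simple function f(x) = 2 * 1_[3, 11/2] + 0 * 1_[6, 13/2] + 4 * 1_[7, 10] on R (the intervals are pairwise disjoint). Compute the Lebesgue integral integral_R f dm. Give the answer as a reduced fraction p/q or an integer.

For a simple function f = sum_i c_i * 1_{A_i} with disjoint A_i,
  integral f dm = sum_i c_i * m(A_i).
Lengths of the A_i:
  m(A_1) = 11/2 - 3 = 5/2.
  m(A_2) = 13/2 - 6 = 1/2.
  m(A_3) = 10 - 7 = 3.
Contributions c_i * m(A_i):
  (2) * (5/2) = 5.
  (0) * (1/2) = 0.
  (4) * (3) = 12.
Total: 5 + 0 + 12 = 17.

17


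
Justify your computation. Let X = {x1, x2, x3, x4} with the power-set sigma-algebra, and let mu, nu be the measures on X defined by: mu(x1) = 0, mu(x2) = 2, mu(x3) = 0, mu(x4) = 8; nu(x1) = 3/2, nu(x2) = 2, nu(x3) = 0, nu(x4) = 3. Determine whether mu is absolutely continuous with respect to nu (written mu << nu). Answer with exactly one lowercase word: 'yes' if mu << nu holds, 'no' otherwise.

mu << nu means: every nu-null measurable set is also mu-null; equivalently, for every atom x, if nu({x}) = 0 then mu({x}) = 0.
Checking each atom:
  x1: nu = 3/2 > 0 -> no constraint.
  x2: nu = 2 > 0 -> no constraint.
  x3: nu = 0, mu = 0 -> consistent with mu << nu.
  x4: nu = 3 > 0 -> no constraint.
No atom violates the condition. Therefore mu << nu.

yes


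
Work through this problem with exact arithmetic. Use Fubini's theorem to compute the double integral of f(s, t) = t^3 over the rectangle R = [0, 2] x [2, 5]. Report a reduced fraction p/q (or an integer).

f(s, t) is a tensor product of a function of s and a function of t, and both factors are bounded continuous (hence Lebesgue integrable) on the rectangle, so Fubini's theorem applies:
  integral_R f d(m x m) = (integral_a1^b1 1 ds) * (integral_a2^b2 t^3 dt).
Inner integral in s: integral_{0}^{2} 1 ds = (2^1 - 0^1)/1
  = 2.
Inner integral in t: integral_{2}^{5} t^3 dt = (5^4 - 2^4)/4
  = 609/4.
Product: (2) * (609/4) = 609/2.

609/2


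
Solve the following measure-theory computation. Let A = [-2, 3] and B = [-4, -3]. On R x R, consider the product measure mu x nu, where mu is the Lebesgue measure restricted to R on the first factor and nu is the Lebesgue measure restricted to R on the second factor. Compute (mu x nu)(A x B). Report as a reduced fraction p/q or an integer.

For a measurable rectangle A x B, the product measure satisfies
  (mu x nu)(A x B) = mu(A) * nu(B).
  mu(A) = 5.
  nu(B) = 1.
  (mu x nu)(A x B) = 5 * 1 = 5.

5


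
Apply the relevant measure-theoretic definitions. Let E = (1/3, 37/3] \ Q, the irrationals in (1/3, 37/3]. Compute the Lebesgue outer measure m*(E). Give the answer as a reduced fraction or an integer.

The interval I = (1/3, 37/3] has m(I) = 37/3 - 1/3 = 12 (endpoints are measure-zero, so open/closed/half-open agree). Write I = (I cap Q) u (I \ Q). The rationals in I are countable, so m*(I cap Q) = 0 (cover each rational by intervals whose total length is arbitrarily small). By countable subadditivity m*(I) <= m*(I cap Q) + m*(I \ Q), hence m*(I \ Q) >= m(I) = 12. The reverse inequality m*(I \ Q) <= m*(I) = 12 is trivial since (I \ Q) is a subset of I. Therefore m*(I \ Q) = 12.

12


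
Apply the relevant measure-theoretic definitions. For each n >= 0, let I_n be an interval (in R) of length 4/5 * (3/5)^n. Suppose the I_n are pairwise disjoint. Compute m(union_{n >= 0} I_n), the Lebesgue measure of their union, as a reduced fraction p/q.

By countable additivity of the Lebesgue measure on pairwise disjoint measurable sets,
  m(union_{n >= 0} I_n) = sum_{n >= 0} m(I_n) = sum_{n >= 0} a * r^n,
  with a = 4/5 and r = 3/5.
Since 0 < r = 3/5 < 1, the geometric series converges:
  sum_{n >= 0} a * r^n = a / (1 - r).
  = 4/5 / (1 - 3/5)
  = 4/5 / (2/5)
  = 2.

2


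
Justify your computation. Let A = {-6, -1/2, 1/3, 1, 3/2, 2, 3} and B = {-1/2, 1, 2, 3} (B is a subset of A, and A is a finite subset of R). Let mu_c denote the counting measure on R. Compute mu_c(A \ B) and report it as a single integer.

Counting measure assigns mu_c(E) = |E| (number of elements) when E is finite. For B subset A, A \ B is the set of elements of A not in B, so |A \ B| = |A| - |B|.
|A| = 7, |B| = 4, so mu_c(A \ B) = 7 - 4 = 3.

3


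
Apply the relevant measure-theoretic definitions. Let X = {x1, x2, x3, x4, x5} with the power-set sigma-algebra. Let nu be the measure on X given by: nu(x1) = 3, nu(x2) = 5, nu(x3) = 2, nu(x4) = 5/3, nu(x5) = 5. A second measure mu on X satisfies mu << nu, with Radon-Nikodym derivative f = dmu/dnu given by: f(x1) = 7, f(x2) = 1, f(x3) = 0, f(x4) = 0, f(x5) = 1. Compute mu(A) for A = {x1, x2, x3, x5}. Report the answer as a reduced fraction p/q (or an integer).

By the defining property of the Radon-Nikodym derivative, for every measurable set A,
  mu(A) = integral_A f dnu.
Since nu is a discrete measure concentrated on the atoms of X, the integral over A reduces to the sum
  mu(A) = sum_{x in A} f(x) * nu({x}).
Computing each term:
  x1: f(x1) * nu(x1) = 7 * 3 = 21.
  x2: f(x2) * nu(x2) = 1 * 5 = 5.
  x3: f(x3) * nu(x3) = 0 * 2 = 0.
  x5: f(x5) * nu(x5) = 1 * 5 = 5.
Summing: mu(A) = 21 + 5 + 0 + 5 = 31.

31


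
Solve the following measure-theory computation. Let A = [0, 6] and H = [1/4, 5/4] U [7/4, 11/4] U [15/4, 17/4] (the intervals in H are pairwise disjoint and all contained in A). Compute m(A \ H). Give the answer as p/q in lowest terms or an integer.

The ambient interval has length m(A) = 6 - 0 = 6.
Since the holes are disjoint and sit inside A, by finite additivity
  m(H) = sum_i (b_i - a_i), and m(A \ H) = m(A) - m(H).
Computing the hole measures:
  m(H_1) = 5/4 - 1/4 = 1.
  m(H_2) = 11/4 - 7/4 = 1.
  m(H_3) = 17/4 - 15/4 = 1/2.
Summed: m(H) = 1 + 1 + 1/2 = 5/2.
So m(A \ H) = 6 - 5/2 = 7/2.

7/2


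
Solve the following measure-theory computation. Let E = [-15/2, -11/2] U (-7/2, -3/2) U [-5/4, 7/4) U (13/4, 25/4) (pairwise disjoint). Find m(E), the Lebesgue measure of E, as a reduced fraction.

For pairwise disjoint intervals, m(union_i I_i) = sum_i m(I_i),
and m is invariant under swapping open/closed endpoints (single points have measure 0).
So m(E) = sum_i (b_i - a_i).
  I_1 has length -11/2 - (-15/2) = 2.
  I_2 has length -3/2 - (-7/2) = 2.
  I_3 has length 7/4 - (-5/4) = 3.
  I_4 has length 25/4 - 13/4 = 3.
Summing:
  m(E) = 2 + 2 + 3 + 3 = 10.

10


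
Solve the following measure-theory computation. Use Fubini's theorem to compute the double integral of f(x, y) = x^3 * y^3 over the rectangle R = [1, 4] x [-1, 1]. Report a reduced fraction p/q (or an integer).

f(x, y) is a tensor product of a function of x and a function of y, and both factors are bounded continuous (hence Lebesgue integrable) on the rectangle, so Fubini's theorem applies:
  integral_R f d(m x m) = (integral_a1^b1 x^3 dx) * (integral_a2^b2 y^3 dy).
Inner integral in x: integral_{1}^{4} x^3 dx = (4^4 - 1^4)/4
  = 255/4.
Inner integral in y: integral_{-1}^{1} y^3 dy = (1^4 - (-1)^4)/4
  = 0.
Product: (255/4) * (0) = 0.

0


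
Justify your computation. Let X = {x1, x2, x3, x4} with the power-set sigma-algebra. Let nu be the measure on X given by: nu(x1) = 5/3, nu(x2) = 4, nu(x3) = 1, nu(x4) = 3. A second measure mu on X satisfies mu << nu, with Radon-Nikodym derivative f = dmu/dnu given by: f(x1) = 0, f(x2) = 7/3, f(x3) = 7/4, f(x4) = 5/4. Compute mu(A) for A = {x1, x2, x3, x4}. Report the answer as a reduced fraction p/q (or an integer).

By the defining property of the Radon-Nikodym derivative, for every measurable set A,
  mu(A) = integral_A f dnu.
Since nu is a discrete measure concentrated on the atoms of X, the integral over A reduces to the sum
  mu(A) = sum_{x in A} f(x) * nu({x}).
Computing each term:
  x1: f(x1) * nu(x1) = 0 * 5/3 = 0.
  x2: f(x2) * nu(x2) = 7/3 * 4 = 28/3.
  x3: f(x3) * nu(x3) = 7/4 * 1 = 7/4.
  x4: f(x4) * nu(x4) = 5/4 * 3 = 15/4.
Summing: mu(A) = 0 + 28/3 + 7/4 + 15/4 = 89/6.

89/6


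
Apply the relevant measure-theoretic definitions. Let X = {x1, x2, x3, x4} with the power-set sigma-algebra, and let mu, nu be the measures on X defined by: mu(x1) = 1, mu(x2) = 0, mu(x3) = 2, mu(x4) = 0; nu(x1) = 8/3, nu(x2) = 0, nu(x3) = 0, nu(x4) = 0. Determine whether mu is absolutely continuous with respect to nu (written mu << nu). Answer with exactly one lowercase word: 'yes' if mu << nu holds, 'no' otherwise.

mu << nu means: every nu-null measurable set is also mu-null; equivalently, for every atom x, if nu({x}) = 0 then mu({x}) = 0.
Checking each atom:
  x1: nu = 8/3 > 0 -> no constraint.
  x2: nu = 0, mu = 0 -> consistent with mu << nu.
  x3: nu = 0, mu = 2 > 0 -> violates mu << nu.
  x4: nu = 0, mu = 0 -> consistent with mu << nu.
The atom(s) x3 violate the condition (nu = 0 but mu > 0). Therefore mu is NOT absolutely continuous w.r.t. nu.

no


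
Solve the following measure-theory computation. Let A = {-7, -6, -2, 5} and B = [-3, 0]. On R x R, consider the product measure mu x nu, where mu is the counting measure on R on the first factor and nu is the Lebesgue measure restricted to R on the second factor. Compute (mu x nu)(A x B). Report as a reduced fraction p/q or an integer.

For a measurable rectangle A x B, the product measure satisfies
  (mu x nu)(A x B) = mu(A) * nu(B).
  mu(A) = 4.
  nu(B) = 3.
  (mu x nu)(A x B) = 4 * 3 = 12.

12


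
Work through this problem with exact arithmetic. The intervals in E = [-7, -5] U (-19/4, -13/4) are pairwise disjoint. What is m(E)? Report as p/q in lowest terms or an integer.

For pairwise disjoint intervals, m(union_i I_i) = sum_i m(I_i),
and m is invariant under swapping open/closed endpoints (single points have measure 0).
So m(E) = sum_i (b_i - a_i).
  I_1 has length -5 - (-7) = 2.
  I_2 has length -13/4 - (-19/4) = 3/2.
Summing:
  m(E) = 2 + 3/2 = 7/2.

7/2


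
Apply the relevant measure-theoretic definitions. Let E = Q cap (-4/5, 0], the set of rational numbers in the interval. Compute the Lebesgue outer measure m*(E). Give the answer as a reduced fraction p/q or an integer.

Q cap (-4/5, 0] is countable; list its elements as q_1, q_2, ... . Fix eps > 0 and cover the k-th point by an interval of length eps * 2^(-k). The cover has total length eps * sum_{k>=1} 2^(-k) = eps, so by definition of outer measure m*(Q cap (-4/5, 0]) <= eps. Since eps was arbitrary and m* >= 0, the outer measure is 0.

0


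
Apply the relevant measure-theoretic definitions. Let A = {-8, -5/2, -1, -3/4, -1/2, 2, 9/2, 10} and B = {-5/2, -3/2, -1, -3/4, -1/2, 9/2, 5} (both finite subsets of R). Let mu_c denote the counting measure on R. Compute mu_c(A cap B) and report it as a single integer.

Counting measure on a finite set equals cardinality. mu_c(A cap B) = |A cap B| (elements appearing in both).
Enumerating the elements of A that also lie in B gives 5 element(s).
So mu_c(A cap B) = 5.

5


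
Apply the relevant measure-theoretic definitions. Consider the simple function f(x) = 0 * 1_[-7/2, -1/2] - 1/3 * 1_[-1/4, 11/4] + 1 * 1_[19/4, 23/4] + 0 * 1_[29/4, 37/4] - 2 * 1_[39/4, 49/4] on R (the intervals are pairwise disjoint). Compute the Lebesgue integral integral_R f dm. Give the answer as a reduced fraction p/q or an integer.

For a simple function f = sum_i c_i * 1_{A_i} with disjoint A_i,
  integral f dm = sum_i c_i * m(A_i).
Lengths of the A_i:
  m(A_1) = -1/2 - (-7/2) = 3.
  m(A_2) = 11/4 - (-1/4) = 3.
  m(A_3) = 23/4 - 19/4 = 1.
  m(A_4) = 37/4 - 29/4 = 2.
  m(A_5) = 49/4 - 39/4 = 5/2.
Contributions c_i * m(A_i):
  (0) * (3) = 0.
  (-1/3) * (3) = -1.
  (1) * (1) = 1.
  (0) * (2) = 0.
  (-2) * (5/2) = -5.
Total: 0 - 1 + 1 + 0 - 5 = -5.

-5


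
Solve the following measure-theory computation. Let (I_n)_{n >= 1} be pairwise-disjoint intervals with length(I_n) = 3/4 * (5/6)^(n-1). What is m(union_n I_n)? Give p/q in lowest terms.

By countable additivity of the Lebesgue measure on pairwise disjoint measurable sets,
  m(union_{n >= 1} I_n) = sum_{n >= 1} m(I_n) = sum_{n >= 1} a * r^(n-1),
  with a = 3/4 and r = 5/6.
Since 0 < r = 5/6 < 1, the geometric series converges:
  sum_{n >= 1} a * r^(n-1) = a / (1 - r).
  = 3/4 / (1 - 5/6)
  = 3/4 / (1/6)
  = 9/2.

9/2


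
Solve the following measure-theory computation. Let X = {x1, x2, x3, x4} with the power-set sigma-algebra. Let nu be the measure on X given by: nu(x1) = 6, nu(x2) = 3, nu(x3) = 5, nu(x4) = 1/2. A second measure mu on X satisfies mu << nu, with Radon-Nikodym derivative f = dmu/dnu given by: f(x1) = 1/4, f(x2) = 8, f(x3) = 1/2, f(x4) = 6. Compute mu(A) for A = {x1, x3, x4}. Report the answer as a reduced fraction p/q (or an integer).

By the defining property of the Radon-Nikodym derivative, for every measurable set A,
  mu(A) = integral_A f dnu.
Since nu is a discrete measure concentrated on the atoms of X, the integral over A reduces to the sum
  mu(A) = sum_{x in A} f(x) * nu({x}).
Computing each term:
  x1: f(x1) * nu(x1) = 1/4 * 6 = 3/2.
  x3: f(x3) * nu(x3) = 1/2 * 5 = 5/2.
  x4: f(x4) * nu(x4) = 6 * 1/2 = 3.
Summing: mu(A) = 3/2 + 5/2 + 3 = 7.

7


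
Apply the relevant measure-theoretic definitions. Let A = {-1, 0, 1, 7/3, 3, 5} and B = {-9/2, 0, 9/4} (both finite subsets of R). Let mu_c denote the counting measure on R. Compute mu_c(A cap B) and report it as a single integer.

Counting measure on a finite set equals cardinality. mu_c(A cap B) = |A cap B| (elements appearing in both).
Enumerating the elements of A that also lie in B gives 1 element(s).
So mu_c(A cap B) = 1.

1


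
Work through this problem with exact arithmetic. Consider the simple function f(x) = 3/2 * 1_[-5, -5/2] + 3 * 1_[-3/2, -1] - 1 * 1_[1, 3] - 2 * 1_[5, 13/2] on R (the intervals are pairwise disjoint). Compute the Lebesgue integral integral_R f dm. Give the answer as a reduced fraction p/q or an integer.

For a simple function f = sum_i c_i * 1_{A_i} with disjoint A_i,
  integral f dm = sum_i c_i * m(A_i).
Lengths of the A_i:
  m(A_1) = -5/2 - (-5) = 5/2.
  m(A_2) = -1 - (-3/2) = 1/2.
  m(A_3) = 3 - 1 = 2.
  m(A_4) = 13/2 - 5 = 3/2.
Contributions c_i * m(A_i):
  (3/2) * (5/2) = 15/4.
  (3) * (1/2) = 3/2.
  (-1) * (2) = -2.
  (-2) * (3/2) = -3.
Total: 15/4 + 3/2 - 2 - 3 = 1/4.

1/4


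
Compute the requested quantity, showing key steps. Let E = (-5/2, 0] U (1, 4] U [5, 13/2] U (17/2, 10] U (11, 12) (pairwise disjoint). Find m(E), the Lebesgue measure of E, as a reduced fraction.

For pairwise disjoint intervals, m(union_i I_i) = sum_i m(I_i),
and m is invariant under swapping open/closed endpoints (single points have measure 0).
So m(E) = sum_i (b_i - a_i).
  I_1 has length 0 - (-5/2) = 5/2.
  I_2 has length 4 - 1 = 3.
  I_3 has length 13/2 - 5 = 3/2.
  I_4 has length 10 - 17/2 = 3/2.
  I_5 has length 12 - 11 = 1.
Summing:
  m(E) = 5/2 + 3 + 3/2 + 3/2 + 1 = 19/2.

19/2


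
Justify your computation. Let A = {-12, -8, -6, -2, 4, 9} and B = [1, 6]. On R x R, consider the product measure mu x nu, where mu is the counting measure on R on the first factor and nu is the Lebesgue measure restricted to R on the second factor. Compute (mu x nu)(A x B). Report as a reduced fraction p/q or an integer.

For a measurable rectangle A x B, the product measure satisfies
  (mu x nu)(A x B) = mu(A) * nu(B).
  mu(A) = 6.
  nu(B) = 5.
  (mu x nu)(A x B) = 6 * 5 = 30.

30
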